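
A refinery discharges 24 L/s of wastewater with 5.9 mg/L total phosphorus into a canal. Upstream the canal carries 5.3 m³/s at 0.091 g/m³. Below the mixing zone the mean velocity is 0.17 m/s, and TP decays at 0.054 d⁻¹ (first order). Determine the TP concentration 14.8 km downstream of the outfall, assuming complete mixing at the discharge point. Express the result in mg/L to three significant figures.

0.111 mg/L

24 L/s = 0.024 m³/s.
After complete mixing, C₀ = (0.024·5.9 + 5.3·0.091) / 5.324 = 0.1172 mg/L.
Travel time t = 1.48e+04 m / 0.17 m/s = 8.706e+04 s = 1.008 d.
C = 0.1172·exp(−0.054·1.008) = 0.1172·0.947 = 0.111 mg/L.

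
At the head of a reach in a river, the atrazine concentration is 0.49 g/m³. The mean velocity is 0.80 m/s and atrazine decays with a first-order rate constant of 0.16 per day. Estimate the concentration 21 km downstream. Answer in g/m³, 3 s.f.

Travel time t = 21 km / 0.80 m/s = 2.1e+04/0.80 = 2.625e+04 s = 0.3038 d.
First-order decay: C = 0.49·exp(−0.16·0.3038) = 0.49·0.9526 = 0.4668 g/m³.

0.467 g/m³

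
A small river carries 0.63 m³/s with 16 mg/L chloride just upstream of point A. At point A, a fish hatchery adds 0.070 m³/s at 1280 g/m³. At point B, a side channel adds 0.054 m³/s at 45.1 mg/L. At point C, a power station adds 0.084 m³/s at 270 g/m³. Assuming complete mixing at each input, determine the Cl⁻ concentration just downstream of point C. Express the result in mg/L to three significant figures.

After input A: C = (0.63·16 + 0.07·1280) / 0.7 = 142.4 mg/L.
After input B: C = (0.7·142.4 + 0.054·45.1) / 0.754 = 135.4 mg/L.
After input C: C = (0.754·135.4 + 0.084·270) / 0.838 = 148.9 mg/L.

149 mg/L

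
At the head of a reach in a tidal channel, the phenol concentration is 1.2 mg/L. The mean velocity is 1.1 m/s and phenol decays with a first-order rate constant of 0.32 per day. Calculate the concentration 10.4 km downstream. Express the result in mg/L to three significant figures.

1.16 mg/L

Travel time t = 10.4 km / 1.1 m/s = 1.04e+04/1.1 = 9455 s = 0.1094 d.
First-order decay: C = 1.2·exp(−0.32·0.1094) = 1.2·0.9656 = 1.159 mg/L.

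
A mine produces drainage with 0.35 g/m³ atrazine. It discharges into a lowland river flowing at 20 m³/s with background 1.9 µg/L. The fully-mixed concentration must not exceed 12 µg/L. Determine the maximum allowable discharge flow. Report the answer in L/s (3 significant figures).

1.9 µg/L = 0.0019 mg/L.
12 µg/L = 0.012 mg/L.
Mass balance at complete mixing: C_std·(Q_w + Q_r) = Q_w·C_e + Q_r·C_b.
Rearranging, Q_w = Q_r·(C_std − C_b)/(C_e − C_std) = 20·(0.012 − 0.0019) / (0.35 − 0.012) = 0.5976 m³/s.
= 597.6 L/s.

598 L/s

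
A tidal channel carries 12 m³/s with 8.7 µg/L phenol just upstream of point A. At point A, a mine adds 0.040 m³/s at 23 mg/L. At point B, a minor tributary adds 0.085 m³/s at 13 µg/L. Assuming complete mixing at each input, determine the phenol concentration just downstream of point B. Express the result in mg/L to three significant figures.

8.7 µg/L = 0.0087 mg/L.
After input A: C = (12·0.0087 + 0.04·23) / 12.04 = 0.08508 mg/L.
13 µg/L = 0.013 mg/L.
After input B: C = (12.04·0.08508 + 0.085·0.013) / 12.12 = 0.08458 mg/L.

0.0846 mg/L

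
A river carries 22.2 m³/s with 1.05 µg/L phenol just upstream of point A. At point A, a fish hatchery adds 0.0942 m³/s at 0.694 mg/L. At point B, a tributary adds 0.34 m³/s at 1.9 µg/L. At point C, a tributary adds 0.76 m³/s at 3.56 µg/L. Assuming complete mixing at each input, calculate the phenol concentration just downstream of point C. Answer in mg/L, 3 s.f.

0.00393 mg/L

1.05 µg/L = 0.00105 mg/L.
After input A: C = (22.2·0.00105 + 0.0942·0.694) / 22.29 = 0.003978 mg/L.
1.9 µg/L = 0.0019 mg/L.
After input B: C = (22.29·0.003978 + 0.34·0.0019) / 22.63 = 0.003947 mg/L.
3.56 µg/L = 0.00356 mg/L.
After input C: C = (22.63·0.003947 + 0.76·0.00356) / 23.39 = 0.003934 mg/L.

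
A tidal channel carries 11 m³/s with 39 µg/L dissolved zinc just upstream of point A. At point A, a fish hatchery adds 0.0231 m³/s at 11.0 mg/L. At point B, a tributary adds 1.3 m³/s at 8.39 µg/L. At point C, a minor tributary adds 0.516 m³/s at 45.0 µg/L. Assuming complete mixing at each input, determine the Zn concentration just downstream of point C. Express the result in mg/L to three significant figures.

39 µg/L = 0.039 mg/L.
After input A: C = (11·0.039 + 0.0231·11) / 11.02 = 0.06197 mg/L.
8.39 µg/L = 0.00839 mg/L.
After input B: C = (11.02·0.06197 + 1.3·0.00839) / 12.32 = 0.05632 mg/L.
45.0 µg/L = 0.045 mg/L.
After input C: C = (12.32·0.05632 + 0.516·0.045) / 12.84 = 0.05586 mg/L.

0.0559 mg/L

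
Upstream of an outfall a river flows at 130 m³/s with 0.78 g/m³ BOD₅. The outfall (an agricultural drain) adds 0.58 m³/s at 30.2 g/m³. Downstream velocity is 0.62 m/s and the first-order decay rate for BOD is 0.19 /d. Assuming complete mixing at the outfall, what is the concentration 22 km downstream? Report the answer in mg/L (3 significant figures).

After complete mixing, C₀ = (0.58·30.2 + 130·0.78) / 130.6 = 0.9107 mg/L.
Travel time t = 2.2e+04 m / 0.62 m/s = 3.548e+04 s = 0.4107 d.
C = 0.9107·exp(−0.19·0.4107) = 0.9107·0.9249 = 0.8423 mg/L.

0.842 mg/L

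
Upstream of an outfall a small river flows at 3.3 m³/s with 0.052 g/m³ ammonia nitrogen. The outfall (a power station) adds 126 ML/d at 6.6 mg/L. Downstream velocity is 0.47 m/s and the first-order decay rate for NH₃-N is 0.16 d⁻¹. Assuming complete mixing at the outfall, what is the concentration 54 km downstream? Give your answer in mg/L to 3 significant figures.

1.66 mg/L

126 ML/d = 1.458 m³/s.
After complete mixing, C₀ = (1.458·6.6 + 3.3·0.052) / 4.758 = 2.059 mg/L.
Travel time t = 5.4e+04 m / 0.47 m/s = 1.149e+05 s = 1.33 d.
C = 2.059·exp(−0.16·1.33) = 2.059·0.8083 = 1.664 mg/L.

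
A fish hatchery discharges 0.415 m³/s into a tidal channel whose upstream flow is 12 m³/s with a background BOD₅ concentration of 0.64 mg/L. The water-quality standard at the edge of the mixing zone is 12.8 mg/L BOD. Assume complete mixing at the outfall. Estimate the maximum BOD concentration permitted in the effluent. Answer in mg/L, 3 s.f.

Mass balance: 12.8·12.41 = 0.415·Cₑ + 12·0.64.
Cₑ = (158.9 − 7.68) / 0.415 = 364.4 mg/L.

364 mg/L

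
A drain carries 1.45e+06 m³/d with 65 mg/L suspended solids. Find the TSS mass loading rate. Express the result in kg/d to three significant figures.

1.45e+06 m³/d = 16.78 m³/s.
Mass flux = Q·C = 16.78 m³/s × 65 g/m³ = 1091 g/s.
= 1091 g/s × 86.4 = 9.425e+04 kg/d.

94300 kg/d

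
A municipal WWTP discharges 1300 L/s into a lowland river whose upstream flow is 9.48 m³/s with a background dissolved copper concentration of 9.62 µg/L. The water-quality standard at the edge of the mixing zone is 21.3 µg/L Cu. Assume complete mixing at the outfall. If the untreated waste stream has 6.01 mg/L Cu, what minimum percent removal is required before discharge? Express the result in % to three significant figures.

1300 L/s = 1.3 m³/s.
9.62 µg/L = 0.00962 mg/L.
21.3 µg/L = 0.0213 mg/L.
Mass balance: 0.0213·10.78 = 1.3·Cₑ + 9.48·0.00962.
Cₑ = (0.2296 − 0.0912) / 1.3 = 0.1065 mg/L.
Required removal = 1 − 0.1065/6.01 = 98.23 %.

98.2 %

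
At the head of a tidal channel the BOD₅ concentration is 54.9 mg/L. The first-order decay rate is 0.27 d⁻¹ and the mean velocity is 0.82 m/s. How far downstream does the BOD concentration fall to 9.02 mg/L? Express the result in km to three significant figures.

474 km

From C = C₀·e^(−kt), t = ln(C₀/C)/k = ln(54.9/9.02)/0.27 = 1.806/0.27 = 6.689 d.
Distance = v·t = 0.82 m/s × 5.779e+05 s = 4.739e+05 m = 473.9 km.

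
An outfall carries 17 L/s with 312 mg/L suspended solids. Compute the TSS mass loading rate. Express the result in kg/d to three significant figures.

458 kg/d

17 L/s = 0.017 m³/s.
Mass flux = Q·C = 0.017 m³/s × 312 g/m³ = 5.304 g/s.
= 5.304 g/s × 86.4 = 458.3 kg/d.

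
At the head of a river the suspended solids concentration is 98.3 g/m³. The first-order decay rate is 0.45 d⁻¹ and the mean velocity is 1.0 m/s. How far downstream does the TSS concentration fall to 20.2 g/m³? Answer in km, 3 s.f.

304 km

From C = C₀·e^(−kt), t = ln(C₀/C)/k = ln(98.3/20.2)/0.45 = 1.582/0.45 = 3.516 d.
Distance = v·t = 1.0 m/s × 3.038e+05 s = 3.038e+05 m = 303.8 km.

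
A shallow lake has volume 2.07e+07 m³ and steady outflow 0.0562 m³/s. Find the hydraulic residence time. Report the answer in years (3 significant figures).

Q = 0.0562 m³/s × 3.156e+07 s/yr = 1.774e+06 m³/yr.
Hydraulic residence time τ = V/Q = 2.07e+07/1.774e+06 = 11.67 yr.

11.7 yr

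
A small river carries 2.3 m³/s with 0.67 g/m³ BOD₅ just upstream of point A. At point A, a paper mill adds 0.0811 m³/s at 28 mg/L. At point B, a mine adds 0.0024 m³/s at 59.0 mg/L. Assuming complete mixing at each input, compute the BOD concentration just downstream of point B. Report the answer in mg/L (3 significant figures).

After input A: C = (2.3·0.67 + 0.0811·28) / 2.381 = 1.601 mg/L.
After input B: C = (2.381·1.601 + 0.0024·59) / 2.384 = 1.659 mg/L.

1.66 mg/L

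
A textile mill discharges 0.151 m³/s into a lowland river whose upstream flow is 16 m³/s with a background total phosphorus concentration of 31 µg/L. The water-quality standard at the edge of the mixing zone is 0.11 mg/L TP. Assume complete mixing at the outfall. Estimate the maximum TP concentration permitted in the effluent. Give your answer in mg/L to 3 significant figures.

31 µg/L = 0.031 mg/L.
Mass balance: 0.11·16.15 = 0.151·Cₑ + 16·0.031.
Cₑ = (1.777 − 0.496) / 0.151 = 8.481 mg/L.

8.48 mg/L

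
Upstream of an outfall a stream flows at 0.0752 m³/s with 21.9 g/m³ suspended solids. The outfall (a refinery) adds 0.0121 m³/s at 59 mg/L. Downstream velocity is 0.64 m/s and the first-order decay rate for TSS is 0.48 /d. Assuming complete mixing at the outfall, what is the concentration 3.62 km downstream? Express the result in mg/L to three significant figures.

26.2 mg/L

After complete mixing, C₀ = (0.0121·59 + 0.0752·21.9) / 0.0873 = 27.04 mg/L.
Travel time t = 3620 m / 0.64 m/s = 5656 s = 0.06547 d.
C = 27.04·exp(−0.48·0.06547) = 27.04·0.9691 = 26.21 mg/L.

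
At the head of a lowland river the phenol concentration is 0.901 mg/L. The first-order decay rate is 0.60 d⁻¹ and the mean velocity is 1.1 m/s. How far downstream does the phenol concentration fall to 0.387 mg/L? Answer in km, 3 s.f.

From C = C₀·e^(−kt), t = ln(C₀/C)/k = ln(0.901/0.387)/0.60 = 0.8451/0.60 = 1.408 d.
Distance = v·t = 1.1 m/s × 1.217e+05 s = 1.339e+05 m = 133.9 km.

134 km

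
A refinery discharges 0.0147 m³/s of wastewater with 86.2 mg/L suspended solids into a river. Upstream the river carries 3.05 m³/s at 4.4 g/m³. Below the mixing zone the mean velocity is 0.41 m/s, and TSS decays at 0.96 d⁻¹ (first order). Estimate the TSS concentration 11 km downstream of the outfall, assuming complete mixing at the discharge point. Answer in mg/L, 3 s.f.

3.56 mg/L

After complete mixing, C₀ = (0.0147·86.2 + 3.05·4.4) / 3.065 = 4.792 mg/L.
Travel time t = 1.1e+04 m / 0.41 m/s = 2.683e+04 s = 0.3105 d.
C = 4.792·exp(−0.96·0.3105) = 4.792·0.7422 = 3.557 mg/L.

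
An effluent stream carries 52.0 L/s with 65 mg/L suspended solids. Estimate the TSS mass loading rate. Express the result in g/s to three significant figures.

52.0 L/s = 0.052 m³/s.
Mass flux = Q·C = 0.052 m³/s × 65 g/m³ = 3.38 g/s.

3.38 g/s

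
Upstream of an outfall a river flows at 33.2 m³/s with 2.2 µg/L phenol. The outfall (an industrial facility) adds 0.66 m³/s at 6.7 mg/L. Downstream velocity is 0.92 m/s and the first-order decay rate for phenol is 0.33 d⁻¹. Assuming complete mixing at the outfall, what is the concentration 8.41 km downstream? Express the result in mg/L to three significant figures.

0.128 mg/L

2.2 µg/L = 0.0022 mg/L.
After complete mixing, C₀ = (0.66·6.7 + 33.2·0.0022) / 33.86 = 0.1328 mg/L.
Travel time t = 8410 m / 0.92 m/s = 9141 s = 0.1058 d.
C = 0.1328·exp(−0.33·0.1058) = 0.1328·0.9657 = 0.1282 mg/L.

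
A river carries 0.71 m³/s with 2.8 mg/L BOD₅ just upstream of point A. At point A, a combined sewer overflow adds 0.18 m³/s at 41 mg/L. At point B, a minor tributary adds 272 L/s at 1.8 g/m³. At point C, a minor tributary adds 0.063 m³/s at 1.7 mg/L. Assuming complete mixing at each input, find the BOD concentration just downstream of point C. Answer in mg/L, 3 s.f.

8.13 mg/L

After input A: C = (0.71·2.8 + 0.18·41) / 0.89 = 10.53 mg/L.
272 L/s = 0.272 m³/s.
After input B: C = (0.89·10.53 + 0.272·1.8) / 1.162 = 8.483 mg/L.
After input C: C = (1.162·8.483 + 0.063·1.7) / 1.225 = 8.134 mg/L.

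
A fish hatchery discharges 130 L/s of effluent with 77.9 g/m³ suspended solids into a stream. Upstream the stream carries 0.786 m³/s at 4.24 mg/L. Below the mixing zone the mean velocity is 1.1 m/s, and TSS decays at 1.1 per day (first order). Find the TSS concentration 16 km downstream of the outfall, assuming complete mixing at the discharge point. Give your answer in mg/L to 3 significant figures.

12.2 mg/L

130 L/s = 0.13 m³/s.
After complete mixing, C₀ = (0.13·77.9 + 0.786·4.24) / 0.916 = 14.69 mg/L.
Travel time t = 1.6e+04 m / 1.1 m/s = 1.455e+04 s = 0.1684 d.
C = 14.69·exp(−1.1·0.1684) = 14.69·0.831 = 12.21 mg/L.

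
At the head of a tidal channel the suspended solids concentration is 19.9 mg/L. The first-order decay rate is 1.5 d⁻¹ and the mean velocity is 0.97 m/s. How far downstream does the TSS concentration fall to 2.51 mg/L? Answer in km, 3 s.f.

116 km

From C = C₀·e^(−kt), t = ln(C₀/C)/k = ln(19.9/2.51)/1.5 = 2.07/1.5 = 1.38 d.
Distance = v·t = 0.97 m/s × 1.193e+05 s = 1.157e+05 m = 115.7 km.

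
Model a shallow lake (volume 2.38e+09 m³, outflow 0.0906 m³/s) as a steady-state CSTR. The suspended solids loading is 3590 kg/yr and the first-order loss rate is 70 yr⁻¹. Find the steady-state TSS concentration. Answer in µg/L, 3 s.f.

Outflow Q = 0.0906 m³/s × 3.156e+07 s/yr = 2.859e+06 m³/yr.
Steady-state CSTR mass balance: W = Q·C + k·V·C, so C = W/(Q + kV).
Q + kV = 2.859e+06 + 70·2.38e+09 = 1.666e+11 m³/yr.
C = 3590/1.666e+11 = 2.155e-08 kg/m³ = 2.155e-05 mg/L = 0.02155 µg/L.

0.0215 µg/L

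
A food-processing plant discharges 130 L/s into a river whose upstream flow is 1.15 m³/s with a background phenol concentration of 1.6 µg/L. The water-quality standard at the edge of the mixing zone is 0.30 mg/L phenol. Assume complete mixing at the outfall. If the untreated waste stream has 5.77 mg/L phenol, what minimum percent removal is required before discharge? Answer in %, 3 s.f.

130 L/s = 0.13 m³/s.
1.6 µg/L = 0.0016 mg/L.
Mass balance: 0.3·1.28 = 0.13·Cₑ + 1.15·0.0016.
Cₑ = (0.384 − 0.00184) / 0.13 = 2.94 mg/L.
Required removal = 1 − 2.94/5.77 = 49.05 %.

49.1 %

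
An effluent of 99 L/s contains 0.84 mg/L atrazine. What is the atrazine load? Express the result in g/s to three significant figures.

0.0832 g/s

99 L/s = 0.099 m³/s.
Mass flux = Q·C = 0.099 m³/s × 0.84 g/m³ = 0.08316 g/s.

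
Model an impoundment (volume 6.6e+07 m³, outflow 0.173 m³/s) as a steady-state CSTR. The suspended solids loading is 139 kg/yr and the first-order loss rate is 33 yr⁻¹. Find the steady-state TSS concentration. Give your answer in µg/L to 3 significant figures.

0.0637 µg/L

Outflow Q = 0.173 m³/s × 3.156e+07 s/yr = 5.459e+06 m³/yr.
Steady-state CSTR mass balance: W = Q·C + k·V·C, so C = W/(Q + kV).
Q + kV = 5.459e+06 + 33·6.6e+07 = 2.183e+09 m³/yr.
C = 139/2.183e+09 = 6.366e-08 kg/m³ = 6.366e-05 mg/L = 0.06366 µg/L.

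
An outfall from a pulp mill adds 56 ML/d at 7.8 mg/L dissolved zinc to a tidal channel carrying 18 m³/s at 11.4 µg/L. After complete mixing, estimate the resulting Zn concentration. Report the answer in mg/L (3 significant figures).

0.282 mg/L

56 ML/d = 0.6481 m³/s.
11.4 µg/L = 0.0114 mg/L.
By mass balance at complete mixing, C = (0.6481·7.8 + 18·0.0114) / (0.6481 + 18) = 5.261/18.65 = 0.2821 mg/L.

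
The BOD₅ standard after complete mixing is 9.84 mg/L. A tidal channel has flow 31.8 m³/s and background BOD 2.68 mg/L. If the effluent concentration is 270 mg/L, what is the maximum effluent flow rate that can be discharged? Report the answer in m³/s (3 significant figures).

Mass balance at complete mixing: C_std·(Q_w + Q_r) = Q_w·C_e + Q_r·C_b.
Rearranging, Q_w = Q_r·(C_std − C_b)/(C_e − C_std) = 31.8·(9.84 − 2.68) / (270 − 9.84) = 0.8752 m³/s.

0.875 m³/s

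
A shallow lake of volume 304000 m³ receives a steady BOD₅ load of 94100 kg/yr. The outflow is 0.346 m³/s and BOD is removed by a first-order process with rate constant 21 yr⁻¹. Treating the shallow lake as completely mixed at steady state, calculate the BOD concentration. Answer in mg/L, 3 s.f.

5.44 mg/L

Outflow Q = 0.346 m³/s × 3.156e+07 s/yr = 1.092e+07 m³/yr.
Steady-state CSTR mass balance: W = Q·C + k·V·C, so C = W/(Q + kV).
Q + kV = 1.092e+07 + 21·304000 = 1.73e+07 m³/yr.
C = 94100/1.73e+07 = 0.005438 kg/m³ = 5.438 mg/L.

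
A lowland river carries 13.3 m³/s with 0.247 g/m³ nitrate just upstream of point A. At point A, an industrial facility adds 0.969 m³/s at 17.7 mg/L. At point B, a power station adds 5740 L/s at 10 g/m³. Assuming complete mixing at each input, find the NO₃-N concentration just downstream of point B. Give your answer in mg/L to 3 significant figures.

After input A: C = (13.3·0.247 + 0.969·17.7) / 14.27 = 1.432 mg/L.
5740 L/s = 5.74 m³/s.
After input B: C = (14.27·1.432 + 5.74·10) / 20.01 = 3.89 mg/L.

3.89 mg/L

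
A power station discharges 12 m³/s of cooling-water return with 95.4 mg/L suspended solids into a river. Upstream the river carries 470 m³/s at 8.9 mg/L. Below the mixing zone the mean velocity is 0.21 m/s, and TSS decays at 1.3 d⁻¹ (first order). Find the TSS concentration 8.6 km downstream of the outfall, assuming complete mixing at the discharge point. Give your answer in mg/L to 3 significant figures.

After complete mixing, C₀ = (12·95.4 + 470·8.9) / 482 = 11.05 mg/L.
Travel time t = 8600 m / 0.21 m/s = 4.095e+04 s = 0.474 d.
C = 11.05·exp(−1.3·0.474) = 11.05·0.54 = 5.969 mg/L.

5.97 mg/L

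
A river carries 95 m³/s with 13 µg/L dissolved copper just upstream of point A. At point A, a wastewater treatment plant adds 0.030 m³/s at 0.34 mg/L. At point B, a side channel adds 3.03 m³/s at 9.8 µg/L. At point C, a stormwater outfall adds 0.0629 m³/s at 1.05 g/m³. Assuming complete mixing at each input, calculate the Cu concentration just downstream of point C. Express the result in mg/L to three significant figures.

13 µg/L = 0.013 mg/L.
After input A: C = (95·0.013 + 0.03·0.34) / 95.03 = 0.0131 mg/L.
9.8 µg/L = 0.0098 mg/L.
After input B: C = (95.03·0.0131 + 3.03·0.0098) / 98.06 = 0.013 mg/L.
After input C: C = (98.06·0.013 + 0.0629·1.05) / 98.12 = 0.01367 mg/L.

0.0137 mg/L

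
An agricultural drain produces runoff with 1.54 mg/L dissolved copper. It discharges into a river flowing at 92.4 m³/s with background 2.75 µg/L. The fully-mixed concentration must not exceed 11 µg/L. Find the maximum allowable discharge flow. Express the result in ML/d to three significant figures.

2.75 µg/L = 0.00275 mg/L.
11 µg/L = 0.011 mg/L.
Mass balance at complete mixing: C_std·(Q_w + Q_r) = Q_w·C_e + Q_r·C_b.
Rearranging, Q_w = Q_r·(C_std − C_b)/(C_e − C_std) = 92.4·(0.011 − 0.00275) / (1.54 − 0.011) = 0.4986 m³/s.
= 43.08 ML/d.

43.1 ML/d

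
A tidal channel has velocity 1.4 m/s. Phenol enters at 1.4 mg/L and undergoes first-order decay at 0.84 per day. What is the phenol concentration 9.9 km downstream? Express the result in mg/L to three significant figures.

1.31 mg/L

Travel time t = 9.9 km / 1.4 m/s = 9900/1.4 = 7071 s = 0.08185 d.
First-order decay: C = 1.4·exp(−0.84·0.08185) = 1.4·0.9336 = 1.307 mg/L.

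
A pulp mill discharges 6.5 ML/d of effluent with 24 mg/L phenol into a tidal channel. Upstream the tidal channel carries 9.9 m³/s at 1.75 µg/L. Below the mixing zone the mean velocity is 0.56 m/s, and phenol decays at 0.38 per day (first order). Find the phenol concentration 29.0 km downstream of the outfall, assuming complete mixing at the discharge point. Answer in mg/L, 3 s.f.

0.146 mg/L

6.5 ML/d = 0.07523 m³/s.
1.75 µg/L = 0.00175 mg/L.
After complete mixing, C₀ = (0.07523·24 + 9.9·0.00175) / 9.975 = 0.1827 mg/L.
Travel time t = 2.9e+04 m / 0.56 m/s = 5.179e+04 s = 0.5994 d.
C = 0.1827·exp(−0.38·0.5994) = 0.1827·0.7963 = 0.1455 mg/L.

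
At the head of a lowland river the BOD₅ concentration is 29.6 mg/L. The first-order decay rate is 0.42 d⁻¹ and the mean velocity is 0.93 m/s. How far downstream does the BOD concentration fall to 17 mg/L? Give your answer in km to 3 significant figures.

From C = C₀·e^(−kt), t = ln(C₀/C)/k = ln(29.6/17)/0.42 = 0.5546/0.42 = 1.32 d.
Distance = v·t = 0.93 m/s × 1.141e+05 s = 1.061e+05 m = 106.1 km.

106 km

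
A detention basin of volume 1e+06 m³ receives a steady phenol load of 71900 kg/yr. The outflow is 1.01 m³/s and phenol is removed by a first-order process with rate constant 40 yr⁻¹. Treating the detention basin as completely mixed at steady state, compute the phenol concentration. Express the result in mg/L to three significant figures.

1.00 mg/L

Outflow Q = 1.01 m³/s × 3.156e+07 s/yr = 3.187e+07 m³/yr.
Steady-state CSTR mass balance: W = Q·C + k·V·C, so C = W/(Q + kV).
Q + kV = 3.187e+07 + 40·1e+06 = 7.187e+07 m³/yr.
C = 71900/7.187e+07 = 0.001 kg/m³ = 1 mg/L.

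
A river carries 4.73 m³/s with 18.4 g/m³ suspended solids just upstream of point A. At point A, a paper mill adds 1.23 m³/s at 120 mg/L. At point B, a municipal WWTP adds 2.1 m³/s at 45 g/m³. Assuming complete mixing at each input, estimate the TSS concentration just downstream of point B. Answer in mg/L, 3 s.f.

40.8 mg/L

After input A: C = (4.73·18.4 + 1.23·120) / 5.96 = 39.37 mg/L.
After input B: C = (5.96·39.37 + 2.1·45) / 8.06 = 40.84 mg/L.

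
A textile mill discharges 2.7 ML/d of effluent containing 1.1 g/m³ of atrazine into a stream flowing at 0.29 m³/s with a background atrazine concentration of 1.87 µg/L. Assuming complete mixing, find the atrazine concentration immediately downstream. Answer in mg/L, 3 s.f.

2.7 ML/d = 0.03125 m³/s.
1.87 µg/L = 0.00187 mg/L.
By mass balance at complete mixing, C = (0.03125·1.1 + 0.29·0.00187) / (0.03125 + 0.29) = 0.03492/0.3212 = 0.1087 mg/L.

0.109 mg/L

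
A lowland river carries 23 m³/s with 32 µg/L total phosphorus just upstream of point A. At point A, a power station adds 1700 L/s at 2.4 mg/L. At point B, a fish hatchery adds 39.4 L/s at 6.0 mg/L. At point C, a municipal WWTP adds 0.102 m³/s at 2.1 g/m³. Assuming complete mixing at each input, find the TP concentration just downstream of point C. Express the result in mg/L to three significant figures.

0.212 mg/L

32 µg/L = 0.032 mg/L.
1700 L/s = 1.7 m³/s.
After input A: C = (23·0.032 + 1.7·2.4) / 24.7 = 0.195 mg/L.
39.4 L/s = 0.0394 m³/s.
After input B: C = (24.7·0.195 + 0.0394·6) / 24.74 = 0.2042 mg/L.
After input C: C = (24.74·0.2042 + 0.102·2.1) / 24.84 = 0.212 mg/L.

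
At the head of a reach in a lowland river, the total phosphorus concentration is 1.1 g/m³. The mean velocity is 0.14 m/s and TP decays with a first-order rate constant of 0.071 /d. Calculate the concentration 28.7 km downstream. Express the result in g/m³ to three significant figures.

0.929 g/m³

Travel time t = 28.7 km / 0.14 m/s = 2.87e+04/0.14 = 2.05e+05 s = 2.373 d.
First-order decay: C = 1.1·exp(−0.071·2.373) = 1.1·0.845 = 0.9295 g/m³.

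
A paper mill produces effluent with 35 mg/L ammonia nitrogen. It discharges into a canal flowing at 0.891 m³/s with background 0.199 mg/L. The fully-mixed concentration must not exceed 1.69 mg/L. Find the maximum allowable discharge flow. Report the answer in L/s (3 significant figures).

Mass balance at complete mixing: C_std·(Q_w + Q_r) = Q_w·C_e + Q_r·C_b.
Rearranging, Q_w = Q_r·(C_std − C_b)/(C_e − C_std) = 0.891·(1.69 − 0.199) / (35 − 1.69) = 0.03988 m³/s.
= 39.88 L/s.

39.9 L/s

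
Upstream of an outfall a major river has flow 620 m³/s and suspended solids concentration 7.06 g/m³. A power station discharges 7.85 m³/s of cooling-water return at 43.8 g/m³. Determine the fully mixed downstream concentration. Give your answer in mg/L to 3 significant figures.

7.52 mg/L

Conservation of mass across the mixing zone: C = (7.85·43.8 + 620·7.06) / (7.85 + 620) = 4721/627.9 = 7.519 mg/L.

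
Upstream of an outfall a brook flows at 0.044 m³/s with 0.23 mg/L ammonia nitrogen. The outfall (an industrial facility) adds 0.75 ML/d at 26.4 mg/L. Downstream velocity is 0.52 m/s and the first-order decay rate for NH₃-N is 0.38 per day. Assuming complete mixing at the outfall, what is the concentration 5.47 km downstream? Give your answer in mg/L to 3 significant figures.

0.75 ML/d = 0.008681 m³/s.
After complete mixing, C₀ = (0.008681·26.4 + 0.044·0.23) / 0.05268 = 4.542 mg/L.
Travel time t = 5470 m / 0.52 m/s = 1.052e+04 s = 0.1218 d.
C = 4.542·exp(−0.38·0.1218) = 4.542·0.9548 = 4.337 mg/L.

4.34 mg/L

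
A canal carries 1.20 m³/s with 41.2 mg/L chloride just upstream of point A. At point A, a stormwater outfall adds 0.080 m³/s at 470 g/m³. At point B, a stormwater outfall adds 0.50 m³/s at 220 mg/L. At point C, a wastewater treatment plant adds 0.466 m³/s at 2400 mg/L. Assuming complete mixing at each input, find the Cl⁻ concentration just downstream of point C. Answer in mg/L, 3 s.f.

586 mg/L

After input A: C = (1.2·41.2 + 0.08·470) / 1.28 = 68 mg/L.
After input B: C = (1.28·68 + 0.5·220) / 1.78 = 110.7 mg/L.
After input C: C = (1.78·110.7 + 0.466·2400) / 2.246 = 585.7 mg/L.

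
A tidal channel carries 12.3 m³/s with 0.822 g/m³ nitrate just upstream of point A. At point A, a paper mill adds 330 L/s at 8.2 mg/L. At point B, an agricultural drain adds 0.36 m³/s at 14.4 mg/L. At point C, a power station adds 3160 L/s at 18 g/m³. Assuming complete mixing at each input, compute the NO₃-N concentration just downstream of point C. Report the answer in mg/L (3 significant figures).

330 L/s = 0.33 m³/s.
After input A: C = (12.3·0.822 + 0.33·8.2) / 12.63 = 1.015 mg/L.
After input B: C = (12.63·1.015 + 0.36·14.4) / 12.99 = 1.386 mg/L.
3160 L/s = 3.16 m³/s.
After input C: C = (12.99·1.386 + 3.16·18) / 16.15 = 4.637 mg/L.

4.64 mg/L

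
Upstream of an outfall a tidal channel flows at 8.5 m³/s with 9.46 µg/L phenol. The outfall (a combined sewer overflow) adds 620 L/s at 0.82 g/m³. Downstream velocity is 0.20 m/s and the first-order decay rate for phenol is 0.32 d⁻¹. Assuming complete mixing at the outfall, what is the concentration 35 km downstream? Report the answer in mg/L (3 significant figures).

620 L/s = 0.62 m³/s.
9.46 µg/L = 0.00946 mg/L.
After complete mixing, C₀ = (0.62·0.82 + 8.5·0.00946) / 9.12 = 0.06456 mg/L.
Travel time t = 3.5e+04 m / 0.20 m/s = 1.75e+05 s = 2.025 d.
C = 0.06456·exp(−0.32·2.025) = 0.06456·0.523 = 0.03377 mg/L.

0.0338 mg/L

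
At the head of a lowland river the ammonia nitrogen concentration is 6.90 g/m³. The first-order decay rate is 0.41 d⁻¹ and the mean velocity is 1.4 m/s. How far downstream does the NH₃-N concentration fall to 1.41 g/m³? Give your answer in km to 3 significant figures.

From C = C₀·e^(−kt), t = ln(C₀/C)/k = ln(6.90/1.41)/0.41 = 1.588/0.41 = 3.873 d.
Distance = v·t = 1.4 m/s × 3.346e+05 s = 4.685e+05 m = 468.5 km.

468 km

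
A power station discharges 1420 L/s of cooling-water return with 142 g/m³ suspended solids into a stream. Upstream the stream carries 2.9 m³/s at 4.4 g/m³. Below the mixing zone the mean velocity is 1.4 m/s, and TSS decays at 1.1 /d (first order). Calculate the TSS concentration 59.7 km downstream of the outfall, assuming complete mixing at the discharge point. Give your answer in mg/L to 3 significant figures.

28.8 mg/L

1420 L/s = 1.42 m³/s.
After complete mixing, C₀ = (1.42·142 + 2.9·4.4) / 4.32 = 49.63 mg/L.
Travel time t = 5.97e+04 m / 1.4 m/s = 4.264e+04 s = 0.4936 d.
C = 49.63·exp(−1.1·0.4936) = 49.63·0.5811 = 28.84 mg/L.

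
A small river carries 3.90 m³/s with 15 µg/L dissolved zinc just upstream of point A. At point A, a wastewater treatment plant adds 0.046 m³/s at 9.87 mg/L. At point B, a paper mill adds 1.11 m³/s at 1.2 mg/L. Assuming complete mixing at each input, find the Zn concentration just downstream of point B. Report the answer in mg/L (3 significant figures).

15 µg/L = 0.015 mg/L.
After input A: C = (3.9·0.015 + 0.046·9.87) / 3.946 = 0.1299 mg/L.
After input B: C = (3.946·0.1299 + 1.11·1.2) / 5.056 = 0.3648 mg/L.

0.365 mg/L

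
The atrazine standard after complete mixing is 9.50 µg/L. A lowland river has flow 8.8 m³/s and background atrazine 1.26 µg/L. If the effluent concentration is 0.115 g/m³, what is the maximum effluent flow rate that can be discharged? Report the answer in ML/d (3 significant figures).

1.26 µg/L = 0.00126 mg/L.
9.50 µg/L = 0.0095 mg/L.
Mass balance at complete mixing: C_std·(Q_w + Q_r) = Q_w·C_e + Q_r·C_b.
Rearranging, Q_w = Q_r·(C_std − C_b)/(C_e − C_std) = 8.8·(0.0095 − 0.00126) / (0.115 − 0.0095) = 0.6873 m³/s.
= 59.38 ML/d.

59.4 ML/d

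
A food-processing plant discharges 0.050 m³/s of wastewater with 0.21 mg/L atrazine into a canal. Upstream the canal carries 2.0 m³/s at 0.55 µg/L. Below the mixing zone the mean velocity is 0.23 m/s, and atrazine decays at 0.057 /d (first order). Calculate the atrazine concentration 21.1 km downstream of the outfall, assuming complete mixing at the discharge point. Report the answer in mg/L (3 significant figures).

0.55 µg/L = 0.00055 mg/L.
After complete mixing, C₀ = (0.05·0.21 + 2·0.00055) / 2.05 = 0.005659 mg/L.
Travel time t = 2.11e+04 m / 0.23 m/s = 9.174e+04 s = 1.062 d.
C = 0.005659·exp(−0.057·1.062) = 0.005659·0.9413 = 0.005326 mg/L.

0.00533 mg/L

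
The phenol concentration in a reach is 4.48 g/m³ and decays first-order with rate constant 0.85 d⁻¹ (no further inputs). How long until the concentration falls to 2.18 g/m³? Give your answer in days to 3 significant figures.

0.847 d

t = ln(C₀/C)/k = ln(4.48/2.18)/0.85 = 0.7203/0.85 = 0.8474 d.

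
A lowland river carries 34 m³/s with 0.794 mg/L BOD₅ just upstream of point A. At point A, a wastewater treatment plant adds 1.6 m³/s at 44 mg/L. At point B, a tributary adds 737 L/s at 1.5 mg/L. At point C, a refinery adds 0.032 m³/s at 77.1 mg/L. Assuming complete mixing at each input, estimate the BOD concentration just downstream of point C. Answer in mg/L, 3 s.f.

After input A: C = (34·0.794 + 1.6·44) / 35.6 = 2.736 mg/L.
737 L/s = 0.737 m³/s.
After input B: C = (35.6·2.736 + 0.737·1.5) / 36.34 = 2.711 mg/L.
After input C: C = (36.34·2.711 + 0.032·77.1) / 36.37 = 2.776 mg/L.

2.78 mg/L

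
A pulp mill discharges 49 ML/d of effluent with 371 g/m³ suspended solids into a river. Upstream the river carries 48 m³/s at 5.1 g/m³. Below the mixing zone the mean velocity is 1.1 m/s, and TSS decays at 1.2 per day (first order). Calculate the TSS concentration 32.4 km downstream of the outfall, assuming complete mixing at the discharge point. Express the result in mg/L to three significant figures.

49 ML/d = 0.5671 m³/s.
After complete mixing, C₀ = (0.5671·371 + 48·5.1) / 48.57 = 9.373 mg/L.
Travel time t = 3.24e+04 m / 1.1 m/s = 2.945e+04 s = 0.3409 d.
C = 9.373·exp(−1.2·0.3409) = 9.373·0.6643 = 6.226 mg/L.

6.23 mg/L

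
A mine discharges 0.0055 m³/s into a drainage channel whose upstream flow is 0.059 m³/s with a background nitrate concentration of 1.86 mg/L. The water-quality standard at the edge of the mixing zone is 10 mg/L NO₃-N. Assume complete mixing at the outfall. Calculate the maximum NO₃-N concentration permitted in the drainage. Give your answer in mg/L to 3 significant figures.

97.3 mg/L

Mass balance: 10·0.0645 = 0.0055·Cₑ + 0.059·1.86.
Cₑ = (0.645 − 0.1097) / 0.0055 = 97.32 mg/L.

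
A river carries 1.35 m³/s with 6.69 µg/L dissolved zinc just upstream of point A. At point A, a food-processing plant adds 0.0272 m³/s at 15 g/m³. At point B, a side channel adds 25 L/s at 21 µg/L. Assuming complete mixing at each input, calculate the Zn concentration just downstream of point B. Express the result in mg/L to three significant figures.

6.69 µg/L = 0.00669 mg/L.
After input A: C = (1.35·0.00669 + 0.0272·15) / 1.377 = 0.3028 mg/L.
25 L/s = 0.025 m³/s.
21 µg/L = 0.021 mg/L.
After input B: C = (1.377·0.3028 + 0.025·0.021) / 1.402 = 0.2978 mg/L.

0.298 mg/L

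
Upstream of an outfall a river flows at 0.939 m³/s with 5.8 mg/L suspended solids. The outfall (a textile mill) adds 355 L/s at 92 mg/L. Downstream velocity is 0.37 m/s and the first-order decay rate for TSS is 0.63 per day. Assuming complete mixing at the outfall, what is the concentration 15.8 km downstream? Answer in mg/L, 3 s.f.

21.6 mg/L

355 L/s = 0.355 m³/s.
After complete mixing, C₀ = (0.355·92 + 0.939·5.8) / 1.294 = 29.45 mg/L.
Travel time t = 1.58e+04 m / 0.37 m/s = 4.27e+04 s = 0.4942 d.
C = 29.45·exp(−0.63·0.4942) = 29.45·0.7324 = 21.57 mg/L.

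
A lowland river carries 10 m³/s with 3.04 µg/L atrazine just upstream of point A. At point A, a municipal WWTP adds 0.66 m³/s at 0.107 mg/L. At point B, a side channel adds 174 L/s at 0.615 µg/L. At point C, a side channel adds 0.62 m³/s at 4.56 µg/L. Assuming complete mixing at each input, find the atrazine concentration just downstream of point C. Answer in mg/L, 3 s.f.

0.00908 mg/L

3.04 µg/L = 0.00304 mg/L.
After input A: C = (10·0.00304 + 0.66·0.107) / 10.66 = 0.009477 mg/L.
174 L/s = 0.174 m³/s.
0.615 µg/L = 0.000615 mg/L.
After input B: C = (10.66·0.009477 + 0.174·0.000615) / 10.83 = 0.009334 mg/L.
4.56 µg/L = 0.00456 mg/L.
After input C: C = (10.83·0.009334 + 0.62·0.00456) / 11.45 = 0.009076 mg/L.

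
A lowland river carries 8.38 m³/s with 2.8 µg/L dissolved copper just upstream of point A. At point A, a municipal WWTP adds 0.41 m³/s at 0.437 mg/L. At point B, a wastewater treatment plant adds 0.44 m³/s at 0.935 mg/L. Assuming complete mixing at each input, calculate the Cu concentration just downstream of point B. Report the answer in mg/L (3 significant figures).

2.8 µg/L = 0.0028 mg/L.
After input A: C = (8.38·0.0028 + 0.41·0.437) / 8.79 = 0.02305 mg/L.
After input B: C = (8.79·0.02305 + 0.44·0.935) / 9.23 = 0.06653 mg/L.

0.0665 mg/L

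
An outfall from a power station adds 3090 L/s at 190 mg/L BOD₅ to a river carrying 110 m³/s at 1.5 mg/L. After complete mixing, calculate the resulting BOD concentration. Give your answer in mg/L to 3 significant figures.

6.65 mg/L

3090 L/s = 3.09 m³/s.
Conservation of mass across the mixing zone: C = (3.09·190 + 110·1.5) / (3.09 + 110) = 752.1/113.1 = 6.65 mg/L.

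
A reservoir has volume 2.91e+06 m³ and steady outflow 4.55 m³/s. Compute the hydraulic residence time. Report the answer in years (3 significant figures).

0.0203 yr

Q = 4.55 m³/s × 3.156e+07 s/yr = 1.436e+08 m³/yr.
Hydraulic residence time τ = V/Q = 2.91e+06/1.436e+08 = 0.02027 yr.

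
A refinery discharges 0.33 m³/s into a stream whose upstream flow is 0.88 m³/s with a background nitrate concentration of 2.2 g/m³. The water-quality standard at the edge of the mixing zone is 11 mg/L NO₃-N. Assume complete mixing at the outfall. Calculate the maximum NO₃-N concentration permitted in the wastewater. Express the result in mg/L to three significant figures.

Mass balance: 11·1.21 = 0.33·Cₑ + 0.88·2.2.
Cₑ = (13.31 − 1.936) / 0.33 = 34.47 mg/L.

34.5 mg/L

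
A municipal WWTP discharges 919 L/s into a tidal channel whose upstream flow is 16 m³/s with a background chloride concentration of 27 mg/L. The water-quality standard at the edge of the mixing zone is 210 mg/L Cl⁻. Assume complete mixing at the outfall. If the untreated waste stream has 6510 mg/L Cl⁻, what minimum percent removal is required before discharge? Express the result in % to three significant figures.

47.8 %

919 L/s = 0.919 m³/s.
Mass balance: 210·16.92 = 0.919·Cₑ + 16·27.
Cₑ = (3553 − 432) / 0.919 = 3396 mg/L.
Required removal = 1 − 3396/6510 = 47.83 %.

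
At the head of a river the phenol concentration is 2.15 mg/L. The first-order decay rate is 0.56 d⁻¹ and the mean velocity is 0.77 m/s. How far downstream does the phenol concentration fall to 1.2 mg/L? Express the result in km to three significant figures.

69.3 km

From C = C₀·e^(−kt), t = ln(C₀/C)/k = ln(2.15/1.2)/0.56 = 0.5831/0.56 = 1.041 d.
Distance = v·t = 0.77 m/s × 8.997e+04 s = 6.928e+04 m = 69.28 km.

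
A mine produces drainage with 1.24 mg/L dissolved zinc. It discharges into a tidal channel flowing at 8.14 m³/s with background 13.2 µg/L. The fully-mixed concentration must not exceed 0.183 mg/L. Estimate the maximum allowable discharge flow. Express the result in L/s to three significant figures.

1310 L/s

13.2 µg/L = 0.0132 mg/L.
Mass balance at complete mixing: C_std·(Q_w + Q_r) = Q_w·C_e + Q_r·C_b.
Rearranging, Q_w = Q_r·(C_std − C_b)/(C_e − C_std) = 8.14·(0.183 − 0.0132) / (1.24 − 0.183) = 1.308 m³/s.
= 1308 L/s.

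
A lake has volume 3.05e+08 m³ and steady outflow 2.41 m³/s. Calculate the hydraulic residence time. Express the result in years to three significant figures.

4.01 yr

Q = 2.41 m³/s × 3.156e+07 s/yr = 7.605e+07 m³/yr.
Hydraulic residence time τ = V/Q = 3.05e+08/7.605e+07 = 4.01 yr.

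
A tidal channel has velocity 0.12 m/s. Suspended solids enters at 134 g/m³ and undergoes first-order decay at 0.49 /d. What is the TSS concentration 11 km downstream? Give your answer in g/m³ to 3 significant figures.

Travel time t = 11 km / 0.12 m/s = 1.1e+04/0.12 = 9.167e+04 s = 1.061 d.
First-order decay: C = 134·exp(−0.49·1.061) = 134·0.5946 = 79.68 g/m³.

79.7 g/m³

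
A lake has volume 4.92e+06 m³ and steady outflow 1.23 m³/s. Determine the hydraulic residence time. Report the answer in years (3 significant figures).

0.127 yr

Q = 1.23 m³/s × 3.156e+07 s/yr = 3.882e+07 m³/yr.
Hydraulic residence time τ = V/Q = 4.92e+06/3.882e+07 = 0.1268 yr.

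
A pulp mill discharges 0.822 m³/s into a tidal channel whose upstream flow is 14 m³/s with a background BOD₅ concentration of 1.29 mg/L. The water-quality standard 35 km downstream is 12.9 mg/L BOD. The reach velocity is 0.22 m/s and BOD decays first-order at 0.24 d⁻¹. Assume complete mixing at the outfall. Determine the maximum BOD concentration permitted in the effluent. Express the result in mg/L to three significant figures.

340 mg/L

Travel time to the compliance point: t = 3.5e+04/0.22 = 1.591e+05 s = 1.841 d; decay factor exp(−0.24·1.841) = 0.6428.
So the concentration just after mixing may be at most 12.9/0.6428 = 20.07 mg/L.
Mass balance: 20.07·14.82 = 0.822·Cₑ + 14·1.29.
Cₑ = (297.5 − 18.06) / 0.822 = 339.9 mg/L.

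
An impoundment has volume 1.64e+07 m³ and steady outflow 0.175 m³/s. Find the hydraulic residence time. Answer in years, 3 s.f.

Q = 0.175 m³/s × 3.156e+07 s/yr = 5.523e+06 m³/yr.
Hydraulic residence time τ = V/Q = 1.64e+07/5.523e+06 = 2.97 yr.

2.97 yr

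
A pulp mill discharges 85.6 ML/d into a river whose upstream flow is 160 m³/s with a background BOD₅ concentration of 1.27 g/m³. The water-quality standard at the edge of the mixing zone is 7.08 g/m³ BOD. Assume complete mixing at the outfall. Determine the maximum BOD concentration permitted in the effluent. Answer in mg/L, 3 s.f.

85.6 ML/d = 0.9907 m³/s.
Mass balance: 7.08·161 = 0.9907·Cₑ + 160·1.27.
Cₑ = (1140 − 203.2) / 0.9907 = 945.4 mg/L.

945 mg/L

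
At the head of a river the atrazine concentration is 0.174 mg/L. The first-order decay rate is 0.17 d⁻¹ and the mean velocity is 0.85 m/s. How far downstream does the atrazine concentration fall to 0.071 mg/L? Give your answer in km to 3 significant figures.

387 km

From C = C₀·e^(−kt), t = ln(C₀/C)/k = ln(0.174/0.071)/0.17 = 0.8964/0.17 = 5.273 d.
Distance = v·t = 0.85 m/s × 4.556e+05 s = 3.872e+05 m = 387.2 km.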